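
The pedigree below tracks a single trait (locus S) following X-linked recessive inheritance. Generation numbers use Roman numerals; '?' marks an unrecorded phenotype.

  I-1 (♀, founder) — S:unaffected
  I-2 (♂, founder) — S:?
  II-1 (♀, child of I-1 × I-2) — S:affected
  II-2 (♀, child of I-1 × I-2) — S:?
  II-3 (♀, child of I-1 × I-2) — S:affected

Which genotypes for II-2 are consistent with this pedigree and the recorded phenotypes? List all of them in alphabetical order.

II-2 ∈ {X^SX^s, X^sX^s}

S/I-1 un ·: X^SX^s
S/I-2 ? ·: X^sY
S/II-1 aff I-1×I-2: X^sX^s
S/II-2 ? I-1×I-2: X^SX^s|X^sX^s
S/II-3 aff I-1×I-2: X^sX^s
⇒ S over [I-1,I-2,II-1,II-2,II-3]: 2 consistent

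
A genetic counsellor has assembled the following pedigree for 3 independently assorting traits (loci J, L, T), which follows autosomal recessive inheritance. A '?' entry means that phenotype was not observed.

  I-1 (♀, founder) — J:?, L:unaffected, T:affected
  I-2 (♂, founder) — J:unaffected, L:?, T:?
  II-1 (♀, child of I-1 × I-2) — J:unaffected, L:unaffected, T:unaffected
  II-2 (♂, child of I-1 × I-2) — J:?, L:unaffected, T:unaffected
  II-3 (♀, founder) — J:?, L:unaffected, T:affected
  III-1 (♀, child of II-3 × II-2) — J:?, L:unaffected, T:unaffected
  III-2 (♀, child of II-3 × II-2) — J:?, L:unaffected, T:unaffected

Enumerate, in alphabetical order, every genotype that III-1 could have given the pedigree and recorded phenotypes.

III-1 ∈ {JJ LL Tt, JJ Ll Tt, Jj LL Tt, Jj Ll Tt, jj LL Tt, jj Ll Tt}

J/I-1 ? ·: JJ|Jj|jj
J/I-2 un ·: JJ|Jj
J/II-1 un I-1×I-2: JJ|Jj
J/II-2 ? I-1×I-2: JJ|Jj|jj
J/II-3 ? ·: JJ|Jj|jj
J/III-1 ? II-3×II-2: JJ|Jj|jj
J/III-2 ? II-3×II-2: JJ|Jj|jj
⇒ J over [I-1,I-2,II-1,II-2,II-3,III-1,III-2]: 196 consistent
L/I-1 un ·: LL|Ll
L/I-2 ? ·: LL|Ll|ll
L/II-1 un I-1×I-2: LL|Ll
L/II-2 un I-1×I-2: LL|Ll
L/II-3 un ·: LL|Ll
L/III-1 un II-3×II-2: LL|Ll
L/III-2 un II-3×II-2: LL|Ll
⇒ L over [I-1,I-2,II-1,II-2,II-3,III-1,III-2]: 99 consistent
T/I-1 aff ·: tt
T/I-2 ? ·: TT|Tt
T/II-1 un I-1×I-2: Tt
T/II-2 un I-1×I-2: Tt
T/II-3 aff ·: tt
T/III-1 un II-3×II-2: Tt
T/III-2 un II-3×II-2: Tt
⇒ T over [I-1,I-2,II-1,II-2,II-3,III-1,III-2]: 2 consistent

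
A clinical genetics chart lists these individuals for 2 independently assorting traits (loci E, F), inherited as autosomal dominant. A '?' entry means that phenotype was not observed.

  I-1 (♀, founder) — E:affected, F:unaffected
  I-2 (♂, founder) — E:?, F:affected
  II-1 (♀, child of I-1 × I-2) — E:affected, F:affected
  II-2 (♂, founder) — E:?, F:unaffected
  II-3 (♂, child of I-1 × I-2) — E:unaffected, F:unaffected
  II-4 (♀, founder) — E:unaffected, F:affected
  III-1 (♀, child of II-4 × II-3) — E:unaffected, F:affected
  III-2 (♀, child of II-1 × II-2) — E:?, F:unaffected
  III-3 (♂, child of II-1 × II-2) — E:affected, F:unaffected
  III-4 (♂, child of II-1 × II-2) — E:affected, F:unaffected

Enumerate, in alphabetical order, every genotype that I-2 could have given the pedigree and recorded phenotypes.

I-2 ∈ {Ee Ff, ee Ff}

E/I-1 aff ·: Ee
E/I-2 ? ·: ee|Ee
E/II-1 aff I-1×I-2: Ee|EE
E/II-2 ? ·: ee|Ee|EE
E/II-3 un I-1×I-2: ee
E/II-4 un ·: ee
E/III-1 un II-4×II-3: ee
E/III-2 ? II-1×II-2: ee|Ee|EE
E/III-3 aff II-1×II-2: Ee|EE
E/III-4 aff II-1×II-2: Ee|EE
⇒ E over [I-1,I-2,II-1,II-2,II-3,II-4,III-1,III-2,III-3,III-4]: 54 consistent
F/I-1 un ·: ff
F/I-2 aff ·: Ff
F/II-1 aff I-1×I-2: Ff
F/II-2 un ·: ff
F/II-3 un I-1×I-2: ff
F/II-4 aff ·: Ff|FF
F/III-1 aff II-4×II-3: Ff
F/III-2 un II-1×II-2: ff
F/III-3 un II-1×II-2: ff
F/III-4 un II-1×II-2: ff
⇒ F over [I-1,I-2,II-1,II-2,II-3,II-4,III-1,III-2,III-3,III-4]: 2 consistent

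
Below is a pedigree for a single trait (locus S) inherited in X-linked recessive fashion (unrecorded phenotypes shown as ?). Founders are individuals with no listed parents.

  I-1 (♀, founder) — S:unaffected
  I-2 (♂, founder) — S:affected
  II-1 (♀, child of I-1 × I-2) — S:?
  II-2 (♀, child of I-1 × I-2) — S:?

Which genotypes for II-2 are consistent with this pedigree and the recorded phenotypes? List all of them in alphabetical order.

S/I-1 un ·: X^SX^S|X^SX^s
S/I-2 aff ·: X^sY
S/II-1 ? I-1×I-2: X^SX^s|X^sX^s
S/II-2 ? I-1×I-2: X^SX^s|X^sX^s
⇒ S over [I-1,I-2,II-1,II-2]: 5 consistent

II-2 ∈ {X^SX^s, X^sX^s}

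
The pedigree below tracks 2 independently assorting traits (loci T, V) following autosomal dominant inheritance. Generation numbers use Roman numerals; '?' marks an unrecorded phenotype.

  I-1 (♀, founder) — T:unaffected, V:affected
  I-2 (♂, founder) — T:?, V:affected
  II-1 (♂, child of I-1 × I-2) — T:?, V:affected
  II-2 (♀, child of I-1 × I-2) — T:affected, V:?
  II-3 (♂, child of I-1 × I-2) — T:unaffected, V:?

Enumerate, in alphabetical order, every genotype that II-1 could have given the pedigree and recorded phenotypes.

II-1 ∈ {Tt VV, Tt Vv, tt VV, tt Vv}

T/I-1 un ·: tt
T/I-2 ? ·: Tt
T/II-1 ? I-1×I-2: tt|Tt
T/II-2 aff I-1×I-2: Tt
T/II-3 un I-1×I-2: tt
⇒ T over [I-1,I-2,II-1,II-2,II-3]: 2 consistent
V/I-1 aff ·: Vv|VV
V/I-2 aff ·: Vv|VV
V/II-1 aff I-1×I-2: Vv|VV
V/II-2 ? I-1×I-2: vv|Vv|VV
V/II-3 ? I-1×I-2: vv|Vv|VV
⇒ V over [I-1,I-2,II-1,II-2,II-3]: 35 consistent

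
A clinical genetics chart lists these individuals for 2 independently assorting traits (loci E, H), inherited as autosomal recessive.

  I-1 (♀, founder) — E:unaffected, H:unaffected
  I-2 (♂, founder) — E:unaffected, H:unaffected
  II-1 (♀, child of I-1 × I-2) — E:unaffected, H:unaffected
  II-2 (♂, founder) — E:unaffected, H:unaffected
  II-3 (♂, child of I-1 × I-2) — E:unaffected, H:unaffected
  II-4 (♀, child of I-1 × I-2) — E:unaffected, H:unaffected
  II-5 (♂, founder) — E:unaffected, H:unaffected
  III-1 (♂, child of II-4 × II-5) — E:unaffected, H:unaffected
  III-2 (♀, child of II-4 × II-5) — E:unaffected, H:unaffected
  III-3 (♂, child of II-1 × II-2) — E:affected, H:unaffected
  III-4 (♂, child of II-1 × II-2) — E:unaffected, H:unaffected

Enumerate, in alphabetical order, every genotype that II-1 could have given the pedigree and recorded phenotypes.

E/I-1 un ·: EE|Ee
E/I-2 un ·: EE|Ee
E/II-1 un I-1×I-2: Ee
E/II-2 un ·: Ee
E/II-3 un I-1×I-2: EE|Ee
E/II-4 un I-1×I-2: EE|Ee
E/II-5 un ·: EE|Ee
E/III-1 un II-4×II-5: EE|Ee
E/III-2 un II-4×II-5: EE|Ee
E/III-3 aff II-1×II-2: ee
E/III-4 un II-1×II-2: EE|Ee
⇒ E over [I-1,I-2,II-1,II-2,II-3,II-4,II-5,III-1,III-2,III-3,III-4]: 156 consistent
H/I-1 un ·: HH|Hh
H/I-2 un ·: HH|Hh
H/II-1 un I-1×I-2: HH|Hh
H/II-2 un ·: HH|Hh
H/II-3 un I-1×I-2: HH|Hh
H/II-4 un I-1×I-2: HH|Hh
H/II-5 un ·: HH|Hh
H/III-1 un II-4×II-5: HH|Hh
H/III-2 un II-4×II-5: HH|Hh
H/III-3 un II-1×II-2: HH|Hh
H/III-4 un II-1×II-2: HH|Hh
⇒ H over [I-1,I-2,II-1,II-2,II-3,II-4,II-5,III-1,III-2,III-3,III-4]: 1039 consistent

II-1 ∈ {Ee HH, Ee Hh}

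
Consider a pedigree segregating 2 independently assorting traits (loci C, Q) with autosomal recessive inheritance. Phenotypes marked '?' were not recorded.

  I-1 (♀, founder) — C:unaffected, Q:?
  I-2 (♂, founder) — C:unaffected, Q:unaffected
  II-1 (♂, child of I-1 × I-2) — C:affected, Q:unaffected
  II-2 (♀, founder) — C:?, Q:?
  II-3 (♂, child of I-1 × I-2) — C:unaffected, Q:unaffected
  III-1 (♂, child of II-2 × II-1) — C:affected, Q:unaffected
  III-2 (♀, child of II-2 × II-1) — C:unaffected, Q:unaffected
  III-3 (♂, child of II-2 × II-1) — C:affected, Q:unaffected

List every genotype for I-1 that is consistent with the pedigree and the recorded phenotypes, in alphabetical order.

C/I-1 un ·: Cc
C/I-2 un ·: Cc
C/II-1 aff I-1×I-2: cc
C/II-2 ? ·: Cc
C/II-3 un I-1×I-2: CC|Cc
C/III-1 aff II-2×II-1: cc
C/III-2 un II-2×II-1: Cc
C/III-3 aff II-2×II-1: cc
⇒ C over [I-1,I-2,II-1,II-2,II-3,III-1,III-2,III-3]: 2 consistent
Q/I-1 ? ·: QQ|Qq|qq
Q/I-2 un ·: QQ|Qq
Q/II-1 un I-1×I-2: QQ|Qq
Q/II-2 ? ·: QQ|Qq|qq
Q/II-3 un I-1×I-2: QQ|Qq
Q/III-1 un II-2×II-1: QQ|Qq
Q/III-2 un II-2×II-1: QQ|Qq
Q/III-3 un II-2×II-1: QQ|Qq
⇒ Q over [I-1,I-2,II-1,II-2,II-3,III-1,III-2,III-3]: 206 consistent

I-1 ∈ {Cc QQ, Cc Qq, Cc qq}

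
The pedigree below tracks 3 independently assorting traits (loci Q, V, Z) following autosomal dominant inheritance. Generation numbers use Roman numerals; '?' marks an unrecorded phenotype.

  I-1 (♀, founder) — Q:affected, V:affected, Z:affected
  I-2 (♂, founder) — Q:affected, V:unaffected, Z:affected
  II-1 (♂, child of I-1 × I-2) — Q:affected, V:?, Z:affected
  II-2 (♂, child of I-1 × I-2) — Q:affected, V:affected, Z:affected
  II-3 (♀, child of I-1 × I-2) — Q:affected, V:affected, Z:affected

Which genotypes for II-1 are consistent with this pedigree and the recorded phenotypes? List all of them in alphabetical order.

Q/I-1 aff ·: Qq|QQ
Q/I-2 aff ·: Qq|QQ
Q/II-1 aff I-1×I-2: Qq|QQ
Q/II-2 aff I-1×I-2: Qq|QQ
Q/II-3 aff I-1×I-2: Qq|QQ
⇒ Q over [I-1,I-2,II-1,II-2,II-3]: 25 consistent
V/I-1 aff ·: Vv|VV
V/I-2 un ·: vv
V/II-1 ? I-1×I-2: vv|Vv
V/II-2 aff I-1×I-2: Vv
V/II-3 aff I-1×I-2: Vv
⇒ V over [I-1,I-2,II-1,II-2,II-3]: 3 consistent
Z/I-1 aff ·: Zz|ZZ
Z/I-2 aff ·: Zz|ZZ
Z/II-1 aff I-1×I-2: Zz|ZZ
Z/II-2 aff I-1×I-2: Zz|ZZ
Z/II-3 aff I-1×I-2: Zz|ZZ
⇒ Z over [I-1,I-2,II-1,II-2,II-3]: 25 consistent

II-1 ∈ {QQ Vv ZZ, QQ Vv Zz, QQ vv ZZ, QQ vv Zz, Qq Vv ZZ, Qq Vv Zz, Qq vv ZZ, Qq vv Zz}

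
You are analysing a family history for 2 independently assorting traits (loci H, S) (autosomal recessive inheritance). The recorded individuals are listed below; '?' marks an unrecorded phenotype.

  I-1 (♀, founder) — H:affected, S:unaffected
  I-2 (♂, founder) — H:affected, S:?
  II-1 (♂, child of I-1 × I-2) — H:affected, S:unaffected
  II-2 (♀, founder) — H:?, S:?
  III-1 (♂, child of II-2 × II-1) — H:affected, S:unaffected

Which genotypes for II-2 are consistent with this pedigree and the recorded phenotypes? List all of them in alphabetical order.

II-2 ∈ {Hh SS, Hh Ss, Hh ss, hh SS, hh Ss, hh ss}

H/I-1 aff ·: hh
H/I-2 aff ·: hh
H/II-1 aff I-1×I-2: hh
H/II-2 ? ·: Hh|hh
H/III-1 aff II-2×II-1: hh
⇒ H over [I-1,I-2,II-1,II-2,III-1]: 2 consistent
S/I-1 un ·: SS|Ss
S/I-2 ? ·: SS|Ss|ss
S/II-1 un I-1×I-2: SS|Ss
S/II-2 ? ·: SS|Ss|ss
S/III-1 un II-2×II-1: SS|Ss
⇒ S over [I-1,I-2,II-1,II-2,III-1]: 41 consistent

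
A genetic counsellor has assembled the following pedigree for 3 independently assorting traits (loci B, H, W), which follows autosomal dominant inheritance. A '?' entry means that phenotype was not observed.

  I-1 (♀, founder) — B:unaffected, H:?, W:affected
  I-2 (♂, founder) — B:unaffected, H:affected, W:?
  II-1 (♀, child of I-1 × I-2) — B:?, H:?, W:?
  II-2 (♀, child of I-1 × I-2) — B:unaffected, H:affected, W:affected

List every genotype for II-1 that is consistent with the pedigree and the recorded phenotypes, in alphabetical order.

II-1 ∈ {bb HH WW, bb HH Ww, bb HH ww, bb Hh WW, bb Hh Ww, bb Hh ww, bb hh WW, bb hh Ww, bb hh ww}

B/I-1 un ·: bb
B/I-2 un ·: bb
B/II-1 ? I-1×I-2: bb
B/II-2 un I-1×I-2: bb
⇒ B over [I-1,I-2,II-1,II-2]: 1 consistent
H/I-1 ? ·: hh|Hh|HH
H/I-2 aff ·: Hh|HH
H/II-1 ? I-1×I-2: hh|Hh|HH
H/II-2 aff I-1×I-2: Hh|HH
⇒ H over [I-1,I-2,II-1,II-2]: 18 consistent
W/I-1 aff ·: Ww|WW
W/I-2 ? ·: ww|Ww|WW
W/II-1 ? I-1×I-2: ww|Ww|WW
W/II-2 aff I-1×I-2: Ww|WW
⇒ W over [I-1,I-2,II-1,II-2]: 18 consistent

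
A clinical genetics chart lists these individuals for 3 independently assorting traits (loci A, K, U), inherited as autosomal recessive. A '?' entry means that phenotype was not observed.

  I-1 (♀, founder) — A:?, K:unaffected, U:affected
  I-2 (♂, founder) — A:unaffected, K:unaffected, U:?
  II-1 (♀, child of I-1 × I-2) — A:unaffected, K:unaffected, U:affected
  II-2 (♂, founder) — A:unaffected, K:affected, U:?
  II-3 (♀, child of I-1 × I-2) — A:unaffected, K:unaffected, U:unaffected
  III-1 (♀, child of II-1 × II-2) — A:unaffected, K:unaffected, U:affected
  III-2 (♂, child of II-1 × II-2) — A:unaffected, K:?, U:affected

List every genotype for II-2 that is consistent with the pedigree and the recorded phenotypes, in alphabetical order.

A/I-1 ? ·: AA|Aa|aa
A/I-2 un ·: AA|Aa
A/II-1 un I-1×I-2: AA|Aa
A/II-2 un ·: AA|Aa
A/II-3 un I-1×I-2: AA|Aa
A/III-1 un II-1×II-2: AA|Aa
A/III-2 un II-1×II-2: AA|Aa
⇒ A over [I-1,I-2,II-1,II-2,II-3,III-1,III-2]: 99 consistent
K/I-1 un ·: KK|Kk
K/I-2 un ·: KK|Kk
K/II-1 un I-1×I-2: KK|Kk
K/II-2 aff ·: kk
K/II-3 un I-1×I-2: KK|Kk
K/III-1 un II-1×II-2: Kk
K/III-2 ? II-1×II-2: Kk|kk
⇒ K over [I-1,I-2,II-1,II-2,II-3,III-1,III-2]: 19 consistent
U/I-1 aff ·: uu
U/I-2 ? ·: Uu
U/II-1 aff I-1×I-2: uu
U/II-2 ? ·: Uu|uu
U/II-3 un I-1×I-2: Uu
U/III-1 aff II-1×II-2: uu
U/III-2 aff II-1×II-2: uu
⇒ U over [I-1,I-2,II-1,II-2,II-3,III-1,III-2]: 2 consistent

II-2 ∈ {AA kk Uu, AA kk uu, Aa kk Uu, Aa kk uu}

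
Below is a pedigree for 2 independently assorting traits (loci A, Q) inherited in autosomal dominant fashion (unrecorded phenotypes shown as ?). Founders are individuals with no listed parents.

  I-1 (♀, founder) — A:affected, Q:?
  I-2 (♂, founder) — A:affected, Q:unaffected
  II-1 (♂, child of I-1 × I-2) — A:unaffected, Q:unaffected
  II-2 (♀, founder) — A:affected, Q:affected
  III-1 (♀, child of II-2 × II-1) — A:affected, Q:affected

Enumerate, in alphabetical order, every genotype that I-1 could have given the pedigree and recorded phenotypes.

I-1 ∈ {Aa Qq, Aa qq}

A/I-1 aff ·: Aa
A/I-2 aff ·: Aa
A/II-1 un I-1×I-2: aa
A/II-2 aff ·: Aa|AA
A/III-1 aff II-2×II-1: Aa
⇒ A over [I-1,I-2,II-1,II-2,III-1]: 2 consistent
Q/I-1 ? ·: qq|Qq
Q/I-2 un ·: qq
Q/II-1 un I-1×I-2: qq
Q/II-2 aff ·: Qq|QQ
Q/III-1 aff II-2×II-1: Qq
⇒ Q over [I-1,I-2,II-1,II-2,III-1]: 4 consistent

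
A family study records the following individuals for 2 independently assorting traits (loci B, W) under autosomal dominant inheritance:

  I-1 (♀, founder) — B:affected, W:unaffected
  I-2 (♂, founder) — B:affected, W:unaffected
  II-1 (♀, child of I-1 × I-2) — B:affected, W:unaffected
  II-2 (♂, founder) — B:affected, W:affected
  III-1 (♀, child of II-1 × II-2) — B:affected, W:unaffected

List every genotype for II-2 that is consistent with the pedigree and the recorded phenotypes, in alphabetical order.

II-2 ∈ {BB Ww, Bb Ww}

B/I-1 aff ·: Bb|BB
B/I-2 aff ·: Bb|BB
B/II-1 aff I-1×I-2: Bb|BB
B/II-2 aff ·: Bb|BB
B/III-1 aff II-1×II-2: Bb|BB
⇒ B over [I-1,I-2,II-1,II-2,III-1]: 24 consistent
W/I-1 un ·: ww
W/I-2 un ·: ww
W/II-1 un I-1×I-2: ww
W/II-2 aff ·: Ww
W/III-1 un II-1×II-2: ww
⇒ W over [I-1,I-2,II-1,II-2,III-1]: 1 consistent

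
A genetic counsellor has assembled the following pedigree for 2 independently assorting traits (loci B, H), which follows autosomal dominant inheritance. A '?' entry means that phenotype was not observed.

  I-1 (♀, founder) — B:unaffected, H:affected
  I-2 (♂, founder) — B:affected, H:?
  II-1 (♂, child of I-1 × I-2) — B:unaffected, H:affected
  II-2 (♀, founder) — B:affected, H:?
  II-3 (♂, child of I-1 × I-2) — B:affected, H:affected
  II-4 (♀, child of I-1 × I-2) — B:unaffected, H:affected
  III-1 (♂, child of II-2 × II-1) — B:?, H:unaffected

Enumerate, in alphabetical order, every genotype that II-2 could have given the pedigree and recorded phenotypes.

B/I-1 un ·: bb
B/I-2 aff ·: Bb
B/II-1 un I-1×I-2: bb
B/II-2 aff ·: Bb|BB
B/II-3 aff I-1×I-2: Bb
B/II-4 un I-1×I-2: bb
B/III-1 ? II-2×II-1: bb|Bb
⇒ B over [I-1,I-2,II-1,II-2,II-3,II-4,III-1]: 3 consistent
H/I-1 aff ·: Hh|HH
H/I-2 ? ·: hh|Hh|HH
H/II-1 aff I-1×I-2: Hh
H/II-2 ? ·: hh|Hh
H/II-3 aff I-1×I-2: Hh|HH
H/II-4 aff I-1×I-2: Hh|HH
H/III-1 un II-2×II-1: hh
⇒ H over [I-1,I-2,II-1,II-2,II-3,II-4,III-1]: 28 consistent

II-2 ∈ {BB Hh, BB hh, Bb Hh, Bb hh}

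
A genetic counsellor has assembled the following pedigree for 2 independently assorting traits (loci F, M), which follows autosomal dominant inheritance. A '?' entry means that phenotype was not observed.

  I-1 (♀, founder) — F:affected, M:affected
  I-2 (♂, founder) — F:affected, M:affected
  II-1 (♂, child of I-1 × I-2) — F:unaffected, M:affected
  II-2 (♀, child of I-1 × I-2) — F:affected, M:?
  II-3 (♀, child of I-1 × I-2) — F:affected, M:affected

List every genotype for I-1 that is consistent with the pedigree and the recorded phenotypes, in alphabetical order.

I-1 ∈ {Ff MM, Ff Mm}

F/I-1 aff ·: Ff
F/I-2 aff ·: Ff
F/II-1 un I-1×I-2: ff
F/II-2 aff I-1×I-2: Ff|FF
F/II-3 aff I-1×I-2: Ff|FF
⇒ F over [I-1,I-2,II-1,II-2,II-3]: 4 consistent
M/I-1 aff ·: Mm|MM
M/I-2 aff ·: Mm|MM
M/II-1 aff I-1×I-2: Mm|MM
M/II-2 ? I-1×I-2: mm|Mm|MM
M/II-3 aff I-1×I-2: Mm|MM
⇒ M over [I-1,I-2,II-1,II-2,II-3]: 29 consistent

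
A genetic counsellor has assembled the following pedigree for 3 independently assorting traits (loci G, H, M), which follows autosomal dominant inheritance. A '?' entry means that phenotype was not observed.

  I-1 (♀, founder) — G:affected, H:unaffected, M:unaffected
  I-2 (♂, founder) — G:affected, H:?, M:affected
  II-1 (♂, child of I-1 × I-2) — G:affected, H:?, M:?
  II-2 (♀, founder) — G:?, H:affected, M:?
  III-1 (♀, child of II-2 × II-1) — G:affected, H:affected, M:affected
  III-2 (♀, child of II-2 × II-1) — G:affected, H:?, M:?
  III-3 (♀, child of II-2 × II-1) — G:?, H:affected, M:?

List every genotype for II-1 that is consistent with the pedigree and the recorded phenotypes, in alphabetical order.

II-1 ∈ {GG Hh Mm, GG Hh mm, GG hh Mm, GG hh mm, Gg Hh Mm, Gg Hh mm, Gg hh Mm, Gg hh mm}

G/I-1 aff ·: Gg|GG
G/I-2 aff ·: Gg|GG
G/II-1 aff I-1×I-2: Gg|GG
G/II-2 ? ·: gg|Gg|GG
G/III-1 aff II-2×II-1: Gg|GG
G/III-2 aff II-2×II-1: Gg|GG
G/III-3 ? II-2×II-1: gg|Gg|GG
⇒ G over [I-1,I-2,II-1,II-2,III-1,III-2,III-3]: 106 consistent
H/I-1 un ·: hh
H/I-2 ? ·: hh|Hh|HH
H/II-1 ? I-1×I-2: hh|Hh
H/II-2 aff ·: Hh|HH
H/III-1 aff II-2×II-1: Hh|HH
H/III-2 ? II-2×II-1: hh|Hh|HH
H/III-3 aff II-2×II-1: Hh|HH
⇒ H over [I-1,I-2,II-1,II-2,III-1,III-2,III-3]: 46 consistent
M/I-1 un ·: mm
M/I-2 aff ·: Mm|MM
M/II-1 ? I-1×I-2: mm|Mm
M/II-2 ? ·: mm|Mm|MM
M/III-1 aff II-2×II-1: Mm|MM
M/III-2 ? II-2×II-1: mm|Mm|MM
M/III-3 ? II-2×II-1: mm|Mm|MM
⇒ M over [I-1,I-2,II-1,II-2,III-1,III-2,III-3]: 65 consistent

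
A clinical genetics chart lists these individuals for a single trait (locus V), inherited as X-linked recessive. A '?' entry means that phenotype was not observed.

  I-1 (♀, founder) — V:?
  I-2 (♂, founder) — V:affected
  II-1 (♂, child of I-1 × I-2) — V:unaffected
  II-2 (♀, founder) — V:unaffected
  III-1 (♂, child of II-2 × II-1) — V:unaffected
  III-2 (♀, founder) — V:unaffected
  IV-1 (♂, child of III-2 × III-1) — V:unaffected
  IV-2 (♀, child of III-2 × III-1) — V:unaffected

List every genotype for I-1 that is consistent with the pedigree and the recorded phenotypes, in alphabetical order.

V/I-1 ? ·: X^VX^V|X^VX^v
V/I-2 aff ·: X^vY
V/II-1 un I-1×I-2: X^VY
V/II-2 un ·: X^VX^V|X^VX^v
V/III-1 un II-2×II-1: X^VY
V/III-2 un ·: X^VX^V|X^VX^v
V/IV-1 un III-2×III-1: X^VY
V/IV-2 un III-2×III-1: X^VX^V|X^VX^v
⇒ V over [I-1,I-2,II-1,II-2,III-1,III-2,IV-1,IV-2]: 12 consistent

I-1 ∈ {X^VX^V, X^VX^v}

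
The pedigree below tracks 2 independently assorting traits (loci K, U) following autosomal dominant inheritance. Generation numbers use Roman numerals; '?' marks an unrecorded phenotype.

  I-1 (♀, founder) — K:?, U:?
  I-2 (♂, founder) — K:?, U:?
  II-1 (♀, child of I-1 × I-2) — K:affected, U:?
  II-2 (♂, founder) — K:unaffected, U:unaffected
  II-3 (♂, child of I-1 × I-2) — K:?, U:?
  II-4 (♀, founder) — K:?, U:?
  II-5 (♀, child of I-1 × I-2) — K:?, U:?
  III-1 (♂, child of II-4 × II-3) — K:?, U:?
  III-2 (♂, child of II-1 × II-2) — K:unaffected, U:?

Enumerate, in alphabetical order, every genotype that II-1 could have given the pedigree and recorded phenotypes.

K/I-1 ? ·: kk|Kk|KK
K/I-2 ? ·: kk|Kk|KK
K/II-1 aff I-1×I-2: Kk
K/II-2 un ·: kk
K/II-3 ? I-1×I-2: kk|Kk|KK
K/II-4 ? ·: kk|Kk|KK
K/II-5 ? I-1×I-2: kk|Kk|KK
K/III-1 ? II-4×II-3: kk|Kk|KK
K/III-2 un II-1×II-2: kk
⇒ K over [I-1,I-2,II-1,II-2,II-3,II-4,II-5,III-1,III-2]: 147 consistent
U/I-1 ? ·: uu|Uu|UU
U/I-2 ? ·: uu|Uu|UU
U/II-1 ? I-1×I-2: uu|Uu|UU
U/II-2 un ·: uu
U/II-3 ? I-1×I-2: uu|Uu|UU
U/II-4 ? ·: uu|Uu|UU
U/II-5 ? I-1×I-2: uu|Uu|UU
U/III-1 ? II-4×II-3: uu|Uu|UU
U/III-2 ? II-1×II-2: uu|Uu
⇒ U over [I-1,I-2,II-1,II-2,II-3,II-4,II-5,III-1,III-2]: 480 consistent

II-1 ∈ {Kk UU, Kk Uu, Kk uu}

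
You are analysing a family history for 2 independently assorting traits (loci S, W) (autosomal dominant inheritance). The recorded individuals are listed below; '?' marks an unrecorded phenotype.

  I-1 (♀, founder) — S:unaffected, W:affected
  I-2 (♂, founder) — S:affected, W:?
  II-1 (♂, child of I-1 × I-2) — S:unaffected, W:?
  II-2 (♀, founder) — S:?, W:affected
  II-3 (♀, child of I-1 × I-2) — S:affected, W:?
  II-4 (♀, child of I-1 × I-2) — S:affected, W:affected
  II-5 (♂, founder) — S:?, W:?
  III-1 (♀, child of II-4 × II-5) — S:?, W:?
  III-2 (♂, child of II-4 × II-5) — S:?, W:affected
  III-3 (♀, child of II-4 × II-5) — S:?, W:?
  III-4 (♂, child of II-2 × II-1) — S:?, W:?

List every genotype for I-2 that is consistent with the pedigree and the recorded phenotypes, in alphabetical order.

I-2 ∈ {Ss WW, Ss Ww, Ss ww}

S/I-1 un ·: ss
S/I-2 aff ·: Ss
S/II-1 un I-1×I-2: ss
S/II-2 ? ·: ss|Ss|SS
S/II-3 aff I-1×I-2: Ss
S/II-4 aff I-1×I-2: Ss
S/II-5 ? ·: ss|Ss|SS
S/III-1 ? II-4×II-5: ss|Ss|SS
S/III-2 ? II-4×II-5: ss|Ss|SS
S/III-3 ? II-4×II-5: ss|Ss|SS
S/III-4 ? II-2×II-1: ss|Ss
⇒ S over [I-1,I-2,II-1,II-2,II-3,II-4,II-5,III-1,III-2,III-3,III-4]: 172 consistent
W/I-1 aff ·: Ww|WW
W/I-2 ? ·: ww|Ww|WW
W/II-1 ? I-1×I-2: ww|Ww|WW
W/II-2 aff ·: Ww|WW
W/II-3 ? I-1×I-2: ww|Ww|WW
W/II-4 aff I-1×I-2: Ww|WW
W/II-5 ? ·: ww|Ww|WW
W/III-1 ? II-4×II-5: ww|Ww|WW
W/III-2 aff II-4×II-5: Ww|WW
W/III-3 ? II-4×II-5: ww|Ww|WW
W/III-4 ? II-2×II-1: ww|Ww|WW
⇒ W over [I-1,I-2,II-1,II-2,II-3,II-4,II-5,III-1,III-2,III-3,III-4]: 3260 consistent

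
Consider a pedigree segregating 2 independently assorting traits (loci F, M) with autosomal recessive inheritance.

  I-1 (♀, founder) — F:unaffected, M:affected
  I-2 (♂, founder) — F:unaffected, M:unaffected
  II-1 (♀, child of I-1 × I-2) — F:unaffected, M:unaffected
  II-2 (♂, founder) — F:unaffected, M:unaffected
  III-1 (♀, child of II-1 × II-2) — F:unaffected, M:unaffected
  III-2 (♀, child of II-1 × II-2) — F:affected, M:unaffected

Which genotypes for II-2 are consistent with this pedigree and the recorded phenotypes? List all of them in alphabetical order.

II-2 ∈ {Ff MM, Ff Mm}

F/I-1 un ·: FF|Ff
F/I-2 un ·: FF|Ff
F/II-1 un I-1×I-2: Ff
F/II-2 un ·: Ff
F/III-1 un II-1×II-2: FF|Ff
F/III-2 aff II-1×II-2: ff
⇒ F over [I-1,I-2,II-1,II-2,III-1,III-2]: 6 consistent
M/I-1 aff ·: mm
M/I-2 un ·: MM|Mm
M/II-1 un I-1×I-2: Mm
M/II-2 un ·: MM|Mm
M/III-1 un II-1×II-2: MM|Mm
M/III-2 un II-1×II-2: MM|Mm
⇒ M over [I-1,I-2,II-1,II-2,III-1,III-2]: 16 consistent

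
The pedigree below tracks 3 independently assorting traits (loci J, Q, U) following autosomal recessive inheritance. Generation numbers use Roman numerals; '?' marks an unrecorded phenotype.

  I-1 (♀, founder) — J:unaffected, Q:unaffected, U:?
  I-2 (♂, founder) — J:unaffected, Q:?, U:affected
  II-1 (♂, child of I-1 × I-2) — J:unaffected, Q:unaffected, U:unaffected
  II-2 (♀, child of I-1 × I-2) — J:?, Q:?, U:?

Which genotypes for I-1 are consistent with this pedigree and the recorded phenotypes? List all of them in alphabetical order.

I-1 ∈ {JJ QQ UU, JJ QQ Uu, JJ Qq UU, JJ Qq Uu, Jj QQ UU, Jj QQ Uu, Jj Qq UU, Jj Qq Uu}

J/I-1 un ·: JJ|Jj
J/I-2 un ·: JJ|Jj
J/II-1 un I-1×I-2: JJ|Jj
J/II-2 ? I-1×I-2: JJ|Jj|jj
⇒ J over [I-1,I-2,II-1,II-2]: 15 consistent
Q/I-1 un ·: QQ|Qq
Q/I-2 ? ·: QQ|Qq|qq
Q/II-1 un I-1×I-2: QQ|Qq
Q/II-2 ? I-1×I-2: QQ|Qq|qq
⇒ Q over [I-1,I-2,II-1,II-2]: 18 consistent
U/I-1 ? ·: UU|Uu
U/I-2 aff ·: uu
U/II-1 un I-1×I-2: Uu
U/II-2 ? I-1×I-2: Uu|uu
⇒ U over [I-1,I-2,II-1,II-2]: 3 consistent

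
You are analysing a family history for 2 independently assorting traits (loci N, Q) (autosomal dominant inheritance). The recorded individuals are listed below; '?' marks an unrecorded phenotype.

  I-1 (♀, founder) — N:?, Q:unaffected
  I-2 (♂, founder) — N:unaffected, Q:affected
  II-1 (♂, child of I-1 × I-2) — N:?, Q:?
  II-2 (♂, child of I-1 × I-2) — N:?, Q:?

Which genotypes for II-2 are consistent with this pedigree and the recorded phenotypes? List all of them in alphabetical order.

II-2 ∈ {Nn Qq, Nn qq, nn Qq, nn qq}

N/I-1 ? ·: nn|Nn|NN
N/I-2 un ·: nn
N/II-1 ? I-1×I-2: nn|Nn
N/II-2 ? I-1×I-2: nn|Nn
⇒ N over [I-1,I-2,II-1,II-2]: 6 consistent
Q/I-1 un ·: qq
Q/I-2 aff ·: Qq|QQ
Q/II-1 ? I-1×I-2: qq|Qq
Q/II-2 ? I-1×I-2: qq|Qq
⇒ Q over [I-1,I-2,II-1,II-2]: 5 consistent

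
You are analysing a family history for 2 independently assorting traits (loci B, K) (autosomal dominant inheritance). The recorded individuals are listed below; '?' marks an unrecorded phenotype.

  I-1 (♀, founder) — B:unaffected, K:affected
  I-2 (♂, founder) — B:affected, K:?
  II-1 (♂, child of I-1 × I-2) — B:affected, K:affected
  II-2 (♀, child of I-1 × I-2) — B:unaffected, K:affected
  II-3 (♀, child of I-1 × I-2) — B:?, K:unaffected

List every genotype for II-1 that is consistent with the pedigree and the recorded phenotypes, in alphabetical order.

B/I-1 un ·: bb
B/I-2 aff ·: Bb
B/II-1 aff I-1×I-2: Bb
B/II-2 un I-1×I-2: bb
B/II-3 ? I-1×I-2: bb|Bb
⇒ B over [I-1,I-2,II-1,II-2,II-3]: 2 consistent
K/I-1 aff ·: Kk
K/I-2 ? ·: kk|Kk
K/II-1 aff I-1×I-2: Kk|KK
K/II-2 aff I-1×I-2: Kk|KK
K/II-3 un I-1×I-2: kk
⇒ K over [I-1,I-2,II-1,II-2,II-3]: 5 consistent

II-1 ∈ {Bb KK, Bb Kk}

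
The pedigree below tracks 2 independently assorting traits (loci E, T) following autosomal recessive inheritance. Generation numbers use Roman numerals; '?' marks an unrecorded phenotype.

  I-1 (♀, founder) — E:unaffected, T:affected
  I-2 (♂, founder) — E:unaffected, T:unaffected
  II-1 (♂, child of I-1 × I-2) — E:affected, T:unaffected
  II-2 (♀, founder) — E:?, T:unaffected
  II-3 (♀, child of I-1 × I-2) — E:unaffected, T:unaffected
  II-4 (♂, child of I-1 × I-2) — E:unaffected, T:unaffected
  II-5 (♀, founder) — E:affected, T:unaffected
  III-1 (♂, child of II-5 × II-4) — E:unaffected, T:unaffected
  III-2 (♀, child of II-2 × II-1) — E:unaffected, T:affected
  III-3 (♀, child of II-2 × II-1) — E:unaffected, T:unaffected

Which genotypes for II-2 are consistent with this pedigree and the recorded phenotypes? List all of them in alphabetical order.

II-2 ∈ {EE Tt, Ee Tt}

E/I-1 un ·: Ee
E/I-2 un ·: Ee
E/II-1 aff I-1×I-2: ee
E/II-2 ? ·: EE|Ee
E/II-3 un I-1×I-2: EE|Ee
E/II-4 un I-1×I-2: EE|Ee
E/II-5 aff ·: ee
E/III-1 un II-5×II-4: Ee
E/III-2 un II-2×II-1: Ee
E/III-3 un II-2×II-1: Ee
⇒ E over [I-1,I-2,II-1,II-2,II-3,II-4,II-5,III-1,III-2,III-3]: 8 consistent
T/I-1 aff ·: tt
T/I-2 un ·: TT|Tt
T/II-1 un I-1×I-2: Tt
T/II-2 un ·: Tt
T/II-3 un I-1×I-2: Tt
T/II-4 un I-1×I-2: Tt
T/II-5 un ·: TT|Tt
T/III-1 un II-5×II-4: TT|Tt
T/III-2 aff II-2×II-1: tt
T/III-3 un II-2×II-1: TT|Tt
⇒ T over [I-1,I-2,II-1,II-2,II-3,II-4,II-5,III-1,III-2,III-3]: 16 consistent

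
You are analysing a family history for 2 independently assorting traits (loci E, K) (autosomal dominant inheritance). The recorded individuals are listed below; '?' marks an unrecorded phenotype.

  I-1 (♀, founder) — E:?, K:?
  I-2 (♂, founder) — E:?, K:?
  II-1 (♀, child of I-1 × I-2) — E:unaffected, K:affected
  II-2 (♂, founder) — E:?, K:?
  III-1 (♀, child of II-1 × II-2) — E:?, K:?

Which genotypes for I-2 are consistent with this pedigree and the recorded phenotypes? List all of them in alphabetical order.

I-2 ∈ {Ee KK, Ee Kk, Ee kk, ee KK, ee Kk, ee kk}

E/I-1 ? ·: ee|Ee
E/I-2 ? ·: ee|Ee
E/II-1 un I-1×I-2: ee
E/II-2 ? ·: ee|Ee|EE
E/III-1 ? II-1×II-2: ee|Ee
⇒ E over [I-1,I-2,II-1,II-2,III-1]: 16 consistent
K/I-1 ? ·: kk|Kk|KK
K/I-2 ? ·: kk|Kk|KK
K/II-1 aff I-1×I-2: Kk|KK
K/II-2 ? ·: kk|Kk|KK
K/III-1 ? II-1×II-2: kk|Kk|KK
⇒ K over [I-1,I-2,II-1,II-2,III-1]: 65 consistent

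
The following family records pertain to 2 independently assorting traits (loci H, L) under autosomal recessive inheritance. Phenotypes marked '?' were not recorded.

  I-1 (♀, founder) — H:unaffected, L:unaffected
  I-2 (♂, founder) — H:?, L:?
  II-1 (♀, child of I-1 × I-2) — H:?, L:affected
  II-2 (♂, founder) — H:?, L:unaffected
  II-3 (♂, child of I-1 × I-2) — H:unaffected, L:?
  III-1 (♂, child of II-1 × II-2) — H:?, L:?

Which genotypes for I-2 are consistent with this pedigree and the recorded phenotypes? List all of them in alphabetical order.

H/I-1 un ·: HH|Hh
H/I-2 ? ·: HH|Hh|hh
H/II-1 ? I-1×I-2: HH|Hh|hh
H/II-2 ? ·: HH|Hh|hh
H/II-3 un I-1×I-2: HH|Hh
H/III-1 ? II-1×II-2: HH|Hh|hh
⇒ H over [I-1,I-2,II-1,II-2,II-3,III-1]: 96 consistent
L/I-1 un ·: Ll
L/I-2 ? ·: Ll|ll
L/II-1 aff I-1×I-2: ll
L/II-2 un ·: LL|Ll
L/II-3 ? I-1×I-2: LL|Ll|ll
L/III-1 ? II-1×II-2: Ll|ll
⇒ L over [I-1,I-2,II-1,II-2,II-3,III-1]: 15 consistent

I-2 ∈ {HH Ll, HH ll, Hh Ll, Hh ll, hh Ll, hh ll}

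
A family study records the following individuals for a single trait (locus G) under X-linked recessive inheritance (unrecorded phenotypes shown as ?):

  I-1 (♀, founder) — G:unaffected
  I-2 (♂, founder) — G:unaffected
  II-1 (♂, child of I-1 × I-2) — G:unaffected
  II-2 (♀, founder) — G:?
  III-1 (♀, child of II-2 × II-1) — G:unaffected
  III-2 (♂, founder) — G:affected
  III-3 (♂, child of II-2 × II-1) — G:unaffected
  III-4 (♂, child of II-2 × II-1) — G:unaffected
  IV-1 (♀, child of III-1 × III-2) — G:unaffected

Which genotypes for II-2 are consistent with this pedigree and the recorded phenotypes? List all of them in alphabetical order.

II-2 ∈ {X^GX^G, X^GX^g}

G/I-1 un ·: X^GX^G|X^GX^g
G/I-2 un ·: X^GY
G/II-1 un I-1×I-2: X^GY
G/II-2 ? ·: X^GX^G|X^GX^g
G/III-1 un II-2×II-1: X^GX^G|X^GX^g
G/III-2 aff ·: X^gY
G/III-3 un II-2×II-1: X^GY
G/III-4 un II-2×II-1: X^GY
G/IV-1 un III-1×III-2: X^GX^g
⇒ G over [I-1,I-2,II-1,II-2,III-1,III-2,III-3,III-4,IV-1]: 6 consistent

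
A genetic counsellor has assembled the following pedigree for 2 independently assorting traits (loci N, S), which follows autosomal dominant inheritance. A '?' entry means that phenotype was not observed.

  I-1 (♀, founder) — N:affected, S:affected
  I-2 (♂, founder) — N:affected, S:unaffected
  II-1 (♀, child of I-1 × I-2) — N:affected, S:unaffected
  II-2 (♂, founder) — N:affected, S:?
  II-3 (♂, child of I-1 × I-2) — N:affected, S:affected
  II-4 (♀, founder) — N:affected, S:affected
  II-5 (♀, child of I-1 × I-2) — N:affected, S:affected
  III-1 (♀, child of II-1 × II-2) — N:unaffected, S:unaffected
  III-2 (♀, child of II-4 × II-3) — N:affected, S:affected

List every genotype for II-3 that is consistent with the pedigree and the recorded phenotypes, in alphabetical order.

N/I-1 aff ·: Nn|NN
N/I-2 aff ·: Nn|NN
N/II-1 aff I-1×I-2: Nn
N/II-2 aff ·: Nn
N/II-3 aff I-1×I-2: Nn|NN
N/II-4 aff ·: Nn|NN
N/II-5 aff I-1×I-2: Nn|NN
N/III-1 un II-1×II-2: nn
N/III-2 aff II-4×II-3: Nn|NN
⇒ N over [I-1,I-2,II-1,II-2,II-3,II-4,II-5,III-1,III-2]: 42 consistent
S/I-1 aff ·: Ss
S/I-2 un ·: ss
S/II-1 un I-1×I-2: ss
S/II-2 ? ·: ss|Ss
S/II-3 aff I-1×I-2: Ss
S/II-4 aff ·: Ss|SS
S/II-5 aff I-1×I-2: Ss
S/III-1 un II-1×II-2: ss
S/III-2 aff II-4×II-3: Ss|SS
⇒ S over [I-1,I-2,II-1,II-2,II-3,II-4,II-5,III-1,III-2]: 8 consistent

II-3 ∈ {NN Ss, Nn Ss}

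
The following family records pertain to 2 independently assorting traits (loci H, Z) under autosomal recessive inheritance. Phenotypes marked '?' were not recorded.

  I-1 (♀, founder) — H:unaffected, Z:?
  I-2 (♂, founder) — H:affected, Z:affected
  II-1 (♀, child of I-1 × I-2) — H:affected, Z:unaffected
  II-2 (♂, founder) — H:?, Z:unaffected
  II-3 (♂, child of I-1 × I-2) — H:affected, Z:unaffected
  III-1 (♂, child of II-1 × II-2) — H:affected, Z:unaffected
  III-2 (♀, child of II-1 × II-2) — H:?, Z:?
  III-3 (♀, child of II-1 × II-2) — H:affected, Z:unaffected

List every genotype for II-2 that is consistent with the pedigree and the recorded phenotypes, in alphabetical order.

II-2 ∈ {Hh ZZ, Hh Zz, hh ZZ, hh Zz}

H/I-1 un ·: Hh
H/I-2 aff ·: hh
H/II-1 aff I-1×I-2: hh
H/II-2 ? ·: Hh|hh
H/II-3 aff I-1×I-2: hh
H/III-1 aff II-1×II-2: hh
H/III-2 ? II-1×II-2: Hh|hh
H/III-3 aff II-1×II-2: hh
⇒ H over [I-1,I-2,II-1,II-2,II-3,III-1,III-2,III-3]: 3 consistent
Z/I-1 ? ·: ZZ|Zz
Z/I-2 aff ·: zz
Z/II-1 un I-1×I-2: Zz
Z/II-2 un ·: ZZ|Zz
Z/II-3 un I-1×I-2: Zz
Z/III-1 un II-1×II-2: ZZ|Zz
Z/III-2 ? II-1×II-2: ZZ|Zz|zz
Z/III-3 un II-1×II-2: ZZ|Zz
⇒ Z over [I-1,I-2,II-1,II-2,II-3,III-1,III-2,III-3]: 40 consistent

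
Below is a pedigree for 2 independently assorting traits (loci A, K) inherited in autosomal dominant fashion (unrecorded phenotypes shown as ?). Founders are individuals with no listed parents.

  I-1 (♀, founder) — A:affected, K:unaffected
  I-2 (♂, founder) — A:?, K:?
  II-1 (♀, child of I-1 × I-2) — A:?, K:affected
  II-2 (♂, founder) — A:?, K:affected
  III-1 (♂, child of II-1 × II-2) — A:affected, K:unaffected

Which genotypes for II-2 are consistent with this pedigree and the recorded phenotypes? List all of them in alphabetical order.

A/I-1 aff ·: Aa|AA
A/I-2 ? ·: aa|Aa|AA
A/II-1 ? I-1×I-2: aa|Aa|AA
A/II-2 ? ·: aa|Aa|AA
A/III-1 aff II-1×II-2: Aa|AA
⇒ A over [I-1,I-2,II-1,II-2,III-1]: 45 consistent
K/I-1 un ·: kk
K/I-2 ? ·: Kk|KK
K/II-1 aff I-1×I-2: Kk
K/II-2 aff ·: Kk
K/III-1 un II-1×II-2: kk
⇒ K over [I-1,I-2,II-1,II-2,III-1]: 2 consistent

II-2 ∈ {AA Kk, Aa Kk, aa Kk}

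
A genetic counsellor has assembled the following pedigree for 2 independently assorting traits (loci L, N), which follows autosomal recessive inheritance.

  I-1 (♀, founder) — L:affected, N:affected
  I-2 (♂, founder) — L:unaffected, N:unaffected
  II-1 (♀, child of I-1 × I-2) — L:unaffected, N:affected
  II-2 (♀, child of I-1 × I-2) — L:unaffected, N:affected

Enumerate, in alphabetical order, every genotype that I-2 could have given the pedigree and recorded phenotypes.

I-2 ∈ {LL Nn, Ll Nn}

L/I-1 aff ·: ll
L/I-2 un ·: LL|Ll
L/II-1 un I-1×I-2: Ll
L/II-2 un I-1×I-2: Ll
⇒ L over [I-1,I-2,II-1,II-2]: 2 consistent
N/I-1 aff ·: nn
N/I-2 un ·: Nn
N/II-1 aff I-1×I-2: nn
N/II-2 aff I-1×I-2: nn
⇒ N over [I-1,I-2,II-1,II-2]: 1 consistent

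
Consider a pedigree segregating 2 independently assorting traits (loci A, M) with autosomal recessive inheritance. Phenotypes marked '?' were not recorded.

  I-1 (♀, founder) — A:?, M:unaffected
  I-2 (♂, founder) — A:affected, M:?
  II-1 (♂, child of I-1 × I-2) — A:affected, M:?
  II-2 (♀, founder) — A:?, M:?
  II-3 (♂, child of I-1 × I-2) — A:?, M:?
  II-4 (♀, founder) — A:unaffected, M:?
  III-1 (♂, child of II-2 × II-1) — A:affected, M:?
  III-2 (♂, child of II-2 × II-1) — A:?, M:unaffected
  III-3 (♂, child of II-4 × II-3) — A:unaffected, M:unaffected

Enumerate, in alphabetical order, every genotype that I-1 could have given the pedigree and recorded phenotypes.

I-1 ∈ {Aa MM, Aa Mm, aa MM, aa Mm}

A/I-1 ? ·: Aa|aa
A/I-2 aff ·: aa
A/II-1 aff I-1×I-2: aa
A/II-2 ? ·: Aa|aa
A/II-3 ? I-1×I-2: Aa|aa
A/II-4 un ·: AA|Aa
A/III-1 aff II-2×II-1: aa
A/III-2 ? II-2×II-1: Aa|aa
A/III-3 un II-4×II-3: AA|Aa
⇒ A over [I-1,I-2,II-1,II-2,II-3,II-4,III-1,III-2,III-3]: 24 consistent
M/I-1 un ·: MM|Mm
M/I-2 ? ·: MM|Mm|mm
M/II-1 ? I-1×I-2: MM|Mm|mm
M/II-2 ? ·: MM|Mm|mm
M/II-3 ? I-1×I-2: MM|Mm|mm
M/II-4 ? ·: MM|Mm|mm
M/III-1 ? II-2×II-1: MM|Mm|mm
M/III-2 un II-2×II-1: MM|Mm
M/III-3 un II-4×II-3: MM|Mm
⇒ M over [I-1,I-2,II-1,II-2,II-3,II-4,III-1,III-2,III-3]: 744 consistent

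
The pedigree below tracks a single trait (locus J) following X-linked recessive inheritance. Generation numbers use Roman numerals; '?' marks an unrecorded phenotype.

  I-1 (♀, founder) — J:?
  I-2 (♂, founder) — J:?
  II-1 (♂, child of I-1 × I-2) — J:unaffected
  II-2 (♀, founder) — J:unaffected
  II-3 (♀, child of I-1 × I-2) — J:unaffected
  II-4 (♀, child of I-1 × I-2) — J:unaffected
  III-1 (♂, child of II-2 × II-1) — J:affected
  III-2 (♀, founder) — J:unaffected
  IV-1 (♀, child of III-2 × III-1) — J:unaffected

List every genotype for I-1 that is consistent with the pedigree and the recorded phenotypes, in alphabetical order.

J/I-1 ? ·: X^JX^J|X^JX^j
J/I-2 ? ·: X^JY|X^jY
J/II-1 un I-1×I-2: X^JY
J/II-2 un ·: X^JX^j
J/II-3 un I-1×I-2: X^JX^J|X^JX^j
J/II-4 un I-1×I-2: X^JX^J|X^JX^j
J/III-1 aff II-2×II-1: X^jY
J/III-2 un ·: X^JX^J|X^JX^j
J/IV-1 un III-2×III-1: X^JX^j
⇒ J over [I-1,I-2,II-1,II-2,II-3,II-4,III-1,III-2,IV-1]: 14 consistent

I-1 ∈ {X^JX^J, X^JX^j}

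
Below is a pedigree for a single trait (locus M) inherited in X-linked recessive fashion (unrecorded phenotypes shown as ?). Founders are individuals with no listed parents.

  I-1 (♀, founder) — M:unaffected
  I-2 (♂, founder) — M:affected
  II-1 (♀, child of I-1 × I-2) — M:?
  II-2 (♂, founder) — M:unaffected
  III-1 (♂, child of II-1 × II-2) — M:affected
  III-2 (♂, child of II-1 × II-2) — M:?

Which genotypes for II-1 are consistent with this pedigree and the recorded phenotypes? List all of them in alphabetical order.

M/I-1 un ·: X^MX^M|X^MX^m
M/I-2 aff ·: X^mY
M/II-1 ? I-1×I-2: X^MX^m|X^mX^m
M/II-2 un ·: X^MY
M/III-1 aff II-1×II-2: X^mY
M/III-2 ? II-1×II-2: X^MY|X^mY
⇒ M over [I-1,I-2,II-1,II-2,III-1,III-2]: 5 consistent

II-1 ∈ {X^MX^m, X^mX^m}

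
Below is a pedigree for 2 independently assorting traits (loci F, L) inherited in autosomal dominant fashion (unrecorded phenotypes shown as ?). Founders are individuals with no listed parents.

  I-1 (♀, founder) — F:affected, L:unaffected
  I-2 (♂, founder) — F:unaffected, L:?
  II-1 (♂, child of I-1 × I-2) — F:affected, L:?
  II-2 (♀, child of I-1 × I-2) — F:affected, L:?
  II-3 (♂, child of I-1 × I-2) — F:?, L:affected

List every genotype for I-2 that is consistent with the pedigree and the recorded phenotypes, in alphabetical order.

F/I-1 aff ·: Ff|FF
F/I-2 un ·: ff
F/II-1 aff I-1×I-2: Ff
F/II-2 aff I-1×I-2: Ff
F/II-3 ? I-1×I-2: ff|Ff
⇒ F over [I-1,I-2,II-1,II-2,II-3]: 3 consistent
L/I-1 un ·: ll
L/I-2 ? ·: Ll|LL
L/II-1 ? I-1×I-2: ll|Ll
L/II-2 ? I-1×I-2: ll|Ll
L/II-3 aff I-1×I-2: Ll
⇒ L over [I-1,I-2,II-1,II-2,II-3]: 5 consistent

I-2 ∈ {ff LL, ff Ll}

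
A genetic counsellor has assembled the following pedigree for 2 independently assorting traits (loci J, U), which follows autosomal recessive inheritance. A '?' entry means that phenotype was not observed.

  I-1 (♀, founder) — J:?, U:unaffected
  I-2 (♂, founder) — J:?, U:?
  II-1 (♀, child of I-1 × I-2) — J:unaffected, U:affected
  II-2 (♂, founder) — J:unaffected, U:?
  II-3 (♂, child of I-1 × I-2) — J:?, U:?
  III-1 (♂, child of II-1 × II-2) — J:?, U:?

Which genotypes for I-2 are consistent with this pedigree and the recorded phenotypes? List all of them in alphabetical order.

J/I-1 ? ·: JJ|Jj|jj
J/I-2 ? ·: JJ|Jj|jj
J/II-1 un I-1×I-2: JJ|Jj
J/II-2 un ·: JJ|Jj
J/II-3 ? I-1×I-2: JJ|Jj|jj
J/III-1 ? II-1×II-2: JJ|Jj|jj
⇒ J over [I-1,I-2,II-1,II-2,II-3,III-1]: 89 consistent
U/I-1 un ·: Uu
U/I-2 ? ·: Uu|uu
U/II-1 aff I-1×I-2: uu
U/II-2 ? ·: UU|Uu|uu
U/II-3 ? I-1×I-2: UU|Uu|uu
U/III-1 ? II-1×II-2: Uu|uu
⇒ U over [I-1,I-2,II-1,II-2,II-3,III-1]: 20 consistent

I-2 ∈ {JJ Uu, JJ uu, Jj Uu, Jj uu, jj Uu, jj uu}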